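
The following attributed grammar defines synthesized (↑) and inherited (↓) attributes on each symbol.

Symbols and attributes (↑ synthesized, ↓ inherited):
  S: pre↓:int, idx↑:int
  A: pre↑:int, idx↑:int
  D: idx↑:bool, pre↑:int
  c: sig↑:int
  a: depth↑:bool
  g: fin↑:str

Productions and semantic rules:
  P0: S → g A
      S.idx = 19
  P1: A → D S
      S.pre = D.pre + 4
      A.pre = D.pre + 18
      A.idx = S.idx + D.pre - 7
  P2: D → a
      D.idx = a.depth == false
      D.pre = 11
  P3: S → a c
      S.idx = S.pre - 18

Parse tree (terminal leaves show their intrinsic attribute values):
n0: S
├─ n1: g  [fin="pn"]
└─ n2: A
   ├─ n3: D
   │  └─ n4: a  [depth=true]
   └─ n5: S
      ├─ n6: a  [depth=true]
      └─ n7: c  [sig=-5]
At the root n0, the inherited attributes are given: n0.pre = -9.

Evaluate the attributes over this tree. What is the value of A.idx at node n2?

1. n0.pre = -9  [given at root]
2. n1.fin = "pn"  [terminal]
3. n4.depth = true  [terminal]
4. n3.idx = false  [a.depth == false]
5. n3.pre = 11  [11]
6. n5.pre = 15  [D.pre + 4]
7. n6.depth = true  [terminal]
8. n7.sig = -5  [terminal]
9. n5.idx = -3  [S.pre - 18]
10. n2.pre = 29  [D.pre + 18]
11. n2.idx = 1  [S.idx + D.pre - 7]
12. n0.idx = 19  [19]

1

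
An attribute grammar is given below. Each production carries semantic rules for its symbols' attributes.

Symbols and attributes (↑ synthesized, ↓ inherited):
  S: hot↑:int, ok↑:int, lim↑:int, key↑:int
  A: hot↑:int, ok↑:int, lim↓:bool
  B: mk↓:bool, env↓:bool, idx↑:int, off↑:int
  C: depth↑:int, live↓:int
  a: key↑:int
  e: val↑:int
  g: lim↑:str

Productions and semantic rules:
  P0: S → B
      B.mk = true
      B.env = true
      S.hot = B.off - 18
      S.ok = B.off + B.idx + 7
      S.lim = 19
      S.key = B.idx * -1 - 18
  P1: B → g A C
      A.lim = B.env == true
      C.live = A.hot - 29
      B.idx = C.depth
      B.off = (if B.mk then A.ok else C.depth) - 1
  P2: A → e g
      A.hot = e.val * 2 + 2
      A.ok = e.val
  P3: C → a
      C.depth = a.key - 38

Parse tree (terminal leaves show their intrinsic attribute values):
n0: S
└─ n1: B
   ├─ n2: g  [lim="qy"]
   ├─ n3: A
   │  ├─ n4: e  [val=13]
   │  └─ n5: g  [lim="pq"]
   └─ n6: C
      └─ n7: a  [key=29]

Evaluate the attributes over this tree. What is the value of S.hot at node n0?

-6

1. n1.mk = true  [true]
2. n1.env = true  [true]
3. n2.lim = "qy"  [terminal]
4. n3.lim = true  [B.env == true]
5. n4.val = 13  [terminal]
6. n5.lim = "pq"  [terminal]
7. n3.hot = 28  [e.val * 2 + 2]
8. n3.ok = 13  [e.val]
9. n6.live = -1  [A.hot - 29]
10. n7.key = 29  [terminal]
11. n6.depth = -9  [a.key - 38]
12. n1.idx = -9  [C.depth]
13. n1.off = 12  [(if B.mk then A.ok else C.depth) - 1]
14. n0.hot = -6  [B.off - 18]
15. n0.ok = 10  [B.off + B.idx + 7]
16. n0.lim = 19  [19]
17. n0.key = -9  [B.idx * -1 - 18]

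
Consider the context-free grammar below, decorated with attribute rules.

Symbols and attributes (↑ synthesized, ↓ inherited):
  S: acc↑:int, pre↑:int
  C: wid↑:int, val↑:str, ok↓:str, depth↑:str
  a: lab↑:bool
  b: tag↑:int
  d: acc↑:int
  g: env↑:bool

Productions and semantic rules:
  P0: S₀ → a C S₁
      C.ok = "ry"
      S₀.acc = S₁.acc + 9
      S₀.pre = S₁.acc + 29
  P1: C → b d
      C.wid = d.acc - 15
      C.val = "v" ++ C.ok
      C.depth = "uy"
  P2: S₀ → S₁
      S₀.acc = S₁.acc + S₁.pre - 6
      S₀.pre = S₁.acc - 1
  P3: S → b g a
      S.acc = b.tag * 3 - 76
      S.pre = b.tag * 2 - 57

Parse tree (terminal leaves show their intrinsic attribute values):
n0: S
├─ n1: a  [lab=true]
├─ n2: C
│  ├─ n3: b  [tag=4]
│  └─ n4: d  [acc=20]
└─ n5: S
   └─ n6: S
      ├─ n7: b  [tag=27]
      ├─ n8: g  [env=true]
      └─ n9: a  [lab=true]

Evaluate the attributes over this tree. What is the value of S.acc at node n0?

5

1. n1.lab = true  [terminal]
2. n2.ok = "ry"  ["ry"]
3. n3.tag = 4  [terminal]
4. n4.acc = 20  [terminal]
5. n2.wid = 5  [d.acc - 15]
6. n2.val = "vry"  ["v" ++ C.ok]
7. n2.depth = "uy"  ["uy"]
8. n7.tag = 27  [terminal]
9. n8.env = true  [terminal]
10. n9.lab = true  [terminal]
11. n6.acc = 5  [b.tag * 3 - 76]
12. n6.pre = -3  [b.tag * 2 - 57]
13. n5.acc = -4  [S₁.acc + S₁.pre - 6]
14. n5.pre = 4  [S₁.acc - 1]
15. n0.acc = 5  [S₁.acc + 9]
16. n0.pre = 25  [S₁.acc + 29]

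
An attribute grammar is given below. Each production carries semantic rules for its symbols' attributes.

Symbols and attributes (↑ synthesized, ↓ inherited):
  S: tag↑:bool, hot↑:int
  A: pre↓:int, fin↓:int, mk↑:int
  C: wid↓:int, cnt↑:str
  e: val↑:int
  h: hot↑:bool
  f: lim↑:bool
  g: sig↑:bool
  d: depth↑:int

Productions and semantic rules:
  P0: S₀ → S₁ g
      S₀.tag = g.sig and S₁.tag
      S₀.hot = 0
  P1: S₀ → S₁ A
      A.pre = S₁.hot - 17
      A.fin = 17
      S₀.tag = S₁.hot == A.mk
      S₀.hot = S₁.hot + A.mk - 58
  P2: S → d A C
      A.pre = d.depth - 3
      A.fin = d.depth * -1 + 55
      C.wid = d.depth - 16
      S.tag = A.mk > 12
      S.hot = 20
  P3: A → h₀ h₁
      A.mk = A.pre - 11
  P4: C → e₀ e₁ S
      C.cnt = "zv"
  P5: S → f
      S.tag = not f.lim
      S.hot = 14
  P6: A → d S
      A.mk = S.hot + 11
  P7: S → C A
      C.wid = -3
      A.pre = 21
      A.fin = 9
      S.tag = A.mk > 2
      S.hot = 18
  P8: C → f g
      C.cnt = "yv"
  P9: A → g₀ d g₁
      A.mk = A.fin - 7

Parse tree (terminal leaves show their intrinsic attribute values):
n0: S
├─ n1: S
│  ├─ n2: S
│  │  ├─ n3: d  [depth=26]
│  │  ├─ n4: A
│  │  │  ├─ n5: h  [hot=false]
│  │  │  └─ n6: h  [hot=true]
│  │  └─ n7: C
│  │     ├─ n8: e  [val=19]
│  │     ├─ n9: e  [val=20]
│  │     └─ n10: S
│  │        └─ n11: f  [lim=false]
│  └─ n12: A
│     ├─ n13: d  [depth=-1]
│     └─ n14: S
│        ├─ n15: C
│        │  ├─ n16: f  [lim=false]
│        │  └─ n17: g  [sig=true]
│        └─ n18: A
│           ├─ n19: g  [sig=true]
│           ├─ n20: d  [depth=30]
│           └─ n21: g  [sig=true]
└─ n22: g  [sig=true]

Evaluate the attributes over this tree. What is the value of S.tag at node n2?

1. n3.depth = 26  [terminal]
2. n4.pre = 23  [d.depth - 3]
3. n4.fin = 29  [d.depth * -1 + 55]
4. n5.hot = false  [terminal]
5. n6.hot = true  [terminal]
6. n4.mk = 12  [A.pre - 11]
7. n7.wid = 10  [d.depth - 16]
8. n8.val = 19  [terminal]
9. n9.val = 20  [terminal]
10. n11.lim = false  [terminal]
11. n10.tag = true  [not f.lim]
12. n10.hot = 14  [14]
13. n7.cnt = "zv"  ["zv"]
14. n2.tag = false  [A.mk > 12]
15. n2.hot = 20  [20]
16. n12.pre = 3  [S₁.hot - 17]
17. n12.fin = 17  [17]
18. n13.depth = -1  [terminal]
19. n15.wid = -3  [-3]
20. n16.lim = false  [terminal]
21. n17.sig = true  [terminal]
22. n15.cnt = "yv"  ["yv"]
23. n18.pre = 21  [21]
24. n18.fin = 9  [9]
25. n19.sig = true  [terminal]
26. n20.depth = 30  [terminal]
27. n21.sig = true  [terminal]
28. n18.mk = 2  [A.fin - 7]
29. n14.tag = false  [A.mk > 2]
30. n14.hot = 18  [18]
31. n12.mk = 29  [S.hot + 11]
32. n1.tag = false  [S₁.hot == A.mk]
33. n1.hot = -9  [S₁.hot + A.mk - 58]
34. n22.sig = true  [terminal]
35. n0.tag = false  [g.sig and S₁.tag]
36. n0.hot = 0  [0]

false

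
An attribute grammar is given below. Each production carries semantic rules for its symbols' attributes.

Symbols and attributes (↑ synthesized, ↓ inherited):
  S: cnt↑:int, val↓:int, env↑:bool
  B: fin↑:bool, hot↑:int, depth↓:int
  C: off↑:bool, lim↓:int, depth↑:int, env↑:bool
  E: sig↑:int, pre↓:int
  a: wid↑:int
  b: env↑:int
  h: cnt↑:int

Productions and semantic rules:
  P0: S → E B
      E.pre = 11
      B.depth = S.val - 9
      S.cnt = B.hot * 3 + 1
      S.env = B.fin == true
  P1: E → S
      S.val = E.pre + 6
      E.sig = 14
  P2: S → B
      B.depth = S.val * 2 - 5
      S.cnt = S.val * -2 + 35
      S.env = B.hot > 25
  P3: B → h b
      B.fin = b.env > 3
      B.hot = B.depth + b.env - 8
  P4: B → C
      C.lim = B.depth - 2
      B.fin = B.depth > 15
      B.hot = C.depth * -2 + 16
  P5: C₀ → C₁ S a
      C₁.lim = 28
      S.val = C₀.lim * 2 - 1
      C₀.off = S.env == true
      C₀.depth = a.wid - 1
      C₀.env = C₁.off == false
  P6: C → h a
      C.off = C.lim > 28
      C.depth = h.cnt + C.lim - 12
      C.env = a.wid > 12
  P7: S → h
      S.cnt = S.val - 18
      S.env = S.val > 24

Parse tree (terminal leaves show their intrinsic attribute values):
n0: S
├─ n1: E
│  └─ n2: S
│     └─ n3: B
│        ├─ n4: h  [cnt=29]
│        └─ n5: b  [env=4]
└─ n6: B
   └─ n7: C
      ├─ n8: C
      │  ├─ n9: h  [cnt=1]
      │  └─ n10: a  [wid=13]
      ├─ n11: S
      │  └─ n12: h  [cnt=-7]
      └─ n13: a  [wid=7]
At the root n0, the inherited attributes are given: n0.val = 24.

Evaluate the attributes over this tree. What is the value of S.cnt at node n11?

1. n0.val = 24  [given at root]
2. n1.pre = 11  [11]
3. n2.val = 17  [E.pre + 6]
4. n3.depth = 29  [S.val * 2 - 5]
5. n4.cnt = 29  [terminal]
6. n5.env = 4  [terminal]
7. n3.fin = true  [b.env > 3]
8. n3.hot = 25  [B.depth + b.env - 8]
9. n2.cnt = 1  [S.val * -2 + 35]
10. n2.env = false  [B.hot > 25]
11. n1.sig = 14  [14]
12. n6.depth = 15  [S.val - 9]
13. n7.lim = 13  [B.depth - 2]
14. n8.lim = 28  [28]
15. n9.cnt = 1  [terminal]
16. n10.wid = 13  [terminal]
17. n8.off = false  [C.lim > 28]
18. n8.depth = 17  [h.cnt + C.lim - 12]
19. n8.env = true  [a.wid > 12]
20. n11.val = 25  [C₀.lim * 2 - 1]
21. n12.cnt = -7  [terminal]
22. n11.cnt = 7  [S.val - 18]
23. n11.env = true  [S.val > 24]
24. n13.wid = 7  [terminal]
25. n7.off = true  [S.env == true]
26. n7.depth = 6  [a.wid - 1]
27. n7.env = true  [C₁.off == false]
28. n6.fin = false  [B.depth > 15]
29. n6.hot = 4  [C.depth * -2 + 16]
30. n0.cnt = 13  [B.hot * 3 + 1]
31. n0.env = false  [B.fin == true]

7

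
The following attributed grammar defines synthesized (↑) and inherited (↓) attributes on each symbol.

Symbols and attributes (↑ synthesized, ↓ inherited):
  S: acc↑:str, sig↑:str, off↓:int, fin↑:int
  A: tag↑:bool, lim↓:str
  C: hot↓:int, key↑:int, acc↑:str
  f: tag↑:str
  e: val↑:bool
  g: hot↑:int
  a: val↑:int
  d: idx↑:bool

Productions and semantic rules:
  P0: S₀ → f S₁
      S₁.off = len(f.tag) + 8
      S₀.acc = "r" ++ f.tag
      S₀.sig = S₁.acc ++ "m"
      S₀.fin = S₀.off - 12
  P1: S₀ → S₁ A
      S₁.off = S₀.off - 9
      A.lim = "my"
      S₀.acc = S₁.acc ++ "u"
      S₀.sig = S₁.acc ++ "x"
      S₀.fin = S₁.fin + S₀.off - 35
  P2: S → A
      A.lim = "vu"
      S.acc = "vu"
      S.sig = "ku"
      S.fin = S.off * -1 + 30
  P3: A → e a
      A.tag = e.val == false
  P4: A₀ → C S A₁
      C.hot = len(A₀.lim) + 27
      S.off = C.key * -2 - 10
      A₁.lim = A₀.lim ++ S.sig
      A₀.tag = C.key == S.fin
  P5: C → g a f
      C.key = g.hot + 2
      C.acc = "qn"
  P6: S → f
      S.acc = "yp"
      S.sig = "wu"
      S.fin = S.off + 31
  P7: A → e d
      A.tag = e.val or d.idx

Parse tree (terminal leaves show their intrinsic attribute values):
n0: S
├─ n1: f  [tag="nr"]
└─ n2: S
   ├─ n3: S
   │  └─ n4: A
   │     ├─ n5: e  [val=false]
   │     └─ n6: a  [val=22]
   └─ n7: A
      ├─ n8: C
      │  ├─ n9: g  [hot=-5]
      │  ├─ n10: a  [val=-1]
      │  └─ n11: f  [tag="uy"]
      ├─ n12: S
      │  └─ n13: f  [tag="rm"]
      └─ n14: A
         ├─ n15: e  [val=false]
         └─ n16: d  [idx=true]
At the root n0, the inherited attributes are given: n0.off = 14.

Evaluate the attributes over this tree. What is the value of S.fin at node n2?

4

1. n0.off = 14  [given at root]
2. n1.tag = "nr"  [terminal]
3. n2.off = 10  [len(f.tag) + 8]
4. n3.off = 1  [S₀.off - 9]
5. n4.lim = "vu"  ["vu"]
6. n5.val = false  [terminal]
7. n6.val = 22  [terminal]
8. n4.tag = true  [e.val == false]
9. n3.acc = "vu"  ["vu"]
10. n3.sig = "ku"  ["ku"]
11. n3.fin = 29  [S.off * -1 + 30]
12. n7.lim = "my"  ["my"]
13. n8.hot = 29  [len(A₀.lim) + 27]
14. n9.hot = -5  [terminal]
15. n10.val = -1  [terminal]
16. n11.tag = "uy"  [terminal]
17. n8.key = -3  [g.hot + 2]
18. n8.acc = "qn"  ["qn"]
19. n12.off = -4  [C.key * -2 - 10]
20. n13.tag = "rm"  [terminal]
21. n12.acc = "yp"  ["yp"]
22. n12.sig = "wu"  ["wu"]
23. n12.fin = 27  [S.off + 31]
24. n14.lim = "mywu"  [A₀.lim ++ S.sig]
25. n15.val = false  [terminal]
26. n16.idx = true  [terminal]
27. n14.tag = true  [e.val or d.idx]
28. n7.tag = false  [C.key == S.fin]
29. n2.acc = "vuu"  [S₁.acc ++ "u"]
30. n2.sig = "vux"  [S₁.acc ++ "x"]
31. n2.fin = 4  [S₁.fin + S₀.off - 35]
32. n0.acc = "rnr"  ["r" ++ f.tag]
33. n0.sig = "vuum"  [S₁.acc ++ "m"]
34. n0.fin = 2  [S₀.off - 12]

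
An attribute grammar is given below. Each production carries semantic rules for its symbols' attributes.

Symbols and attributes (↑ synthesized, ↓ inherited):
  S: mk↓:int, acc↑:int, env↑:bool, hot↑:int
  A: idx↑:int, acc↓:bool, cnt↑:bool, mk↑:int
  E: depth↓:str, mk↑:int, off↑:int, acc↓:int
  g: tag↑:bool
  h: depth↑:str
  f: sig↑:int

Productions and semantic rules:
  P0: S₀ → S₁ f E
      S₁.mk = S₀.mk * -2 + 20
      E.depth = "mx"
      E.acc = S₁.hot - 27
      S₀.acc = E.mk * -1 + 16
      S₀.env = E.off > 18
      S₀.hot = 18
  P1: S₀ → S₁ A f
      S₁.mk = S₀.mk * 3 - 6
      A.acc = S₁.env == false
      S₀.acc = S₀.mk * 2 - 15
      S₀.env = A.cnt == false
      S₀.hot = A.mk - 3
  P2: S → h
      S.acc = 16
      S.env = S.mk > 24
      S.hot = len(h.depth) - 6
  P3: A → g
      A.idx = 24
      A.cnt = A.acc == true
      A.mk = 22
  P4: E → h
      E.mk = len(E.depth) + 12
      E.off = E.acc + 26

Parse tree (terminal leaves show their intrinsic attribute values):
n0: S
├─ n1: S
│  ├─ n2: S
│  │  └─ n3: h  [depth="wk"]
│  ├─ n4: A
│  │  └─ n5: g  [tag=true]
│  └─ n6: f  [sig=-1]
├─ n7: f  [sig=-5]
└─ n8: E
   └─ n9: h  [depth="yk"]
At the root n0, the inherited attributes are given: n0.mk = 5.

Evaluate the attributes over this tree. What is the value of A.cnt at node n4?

1. n0.mk = 5  [given at root]
2. n1.mk = 10  [S₀.mk * -2 + 20]
3. n2.mk = 24  [S₀.mk * 3 - 6]
4. n3.depth = "wk"  [terminal]
5. n2.acc = 16  [16]
6. n2.env = false  [S.mk > 24]
7. n2.hot = -4  [len(h.depth) - 6]
8. n4.acc = true  [S₁.env == false]
9. n5.tag = true  [terminal]
10. n4.idx = 24  [24]
11. n4.cnt = true  [A.acc == true]
12. n4.mk = 22  [22]
13. n6.sig = -1  [terminal]
14. n1.acc = 5  [S₀.mk * 2 - 15]
15. n1.env = false  [A.cnt == false]
16. n1.hot = 19  [A.mk - 3]
17. n7.sig = -5  [terminal]
18. n8.depth = "mx"  ["mx"]
19. n8.acc = -8  [S₁.hot - 27]
20. n9.depth = "yk"  [terminal]
21. n8.mk = 14  [len(E.depth) + 12]
22. n8.off = 18  [E.acc + 26]
23. n0.acc = 2  [E.mk * -1 + 16]
24. n0.env = false  [E.off > 18]
25. n0.hot = 18  [18]

true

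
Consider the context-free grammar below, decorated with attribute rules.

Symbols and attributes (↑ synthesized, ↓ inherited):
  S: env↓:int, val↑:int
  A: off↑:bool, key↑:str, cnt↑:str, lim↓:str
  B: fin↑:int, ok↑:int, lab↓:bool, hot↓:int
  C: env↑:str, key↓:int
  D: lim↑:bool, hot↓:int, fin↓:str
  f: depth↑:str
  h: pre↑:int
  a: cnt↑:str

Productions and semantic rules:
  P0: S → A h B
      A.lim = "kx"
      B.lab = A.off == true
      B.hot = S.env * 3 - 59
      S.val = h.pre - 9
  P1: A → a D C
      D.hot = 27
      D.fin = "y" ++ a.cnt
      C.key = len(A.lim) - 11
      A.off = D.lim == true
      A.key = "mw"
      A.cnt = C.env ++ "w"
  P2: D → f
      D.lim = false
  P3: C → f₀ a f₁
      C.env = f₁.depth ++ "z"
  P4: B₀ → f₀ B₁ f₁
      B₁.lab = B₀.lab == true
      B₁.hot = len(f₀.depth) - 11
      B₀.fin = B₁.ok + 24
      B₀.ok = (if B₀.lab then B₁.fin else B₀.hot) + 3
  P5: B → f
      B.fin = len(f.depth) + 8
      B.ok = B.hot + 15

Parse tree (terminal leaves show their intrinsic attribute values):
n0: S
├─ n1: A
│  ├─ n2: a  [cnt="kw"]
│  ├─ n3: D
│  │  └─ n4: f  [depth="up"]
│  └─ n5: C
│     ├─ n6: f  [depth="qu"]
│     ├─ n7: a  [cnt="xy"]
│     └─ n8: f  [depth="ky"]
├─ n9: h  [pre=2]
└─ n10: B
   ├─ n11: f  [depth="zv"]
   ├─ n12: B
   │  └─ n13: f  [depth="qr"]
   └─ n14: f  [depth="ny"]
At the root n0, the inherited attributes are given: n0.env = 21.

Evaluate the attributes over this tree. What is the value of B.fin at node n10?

1. n0.env = 21  [given at root]
2. n1.lim = "kx"  ["kx"]
3. n2.cnt = "kw"  [terminal]
4. n3.hot = 27  [27]
5. n3.fin = "ykw"  ["y" ++ a.cnt]
6. n4.depth = "up"  [terminal]
7. n3.lim = false  [false]
8. n5.key = -9  [len(A.lim) - 11]
9. n6.depth = "qu"  [terminal]
10. n7.cnt = "xy"  [terminal]
11. n8.depth = "ky"  [terminal]
12. n5.env = "kyz"  [f₁.depth ++ "z"]
13. n1.off = false  [D.lim == true]
14. n1.key = "mw"  ["mw"]
15. n1.cnt = "kyzw"  [C.env ++ "w"]
16. n9.pre = 2  [terminal]
17. n10.lab = false  [A.off == true]
18. n10.hot = 4  [S.env * 3 - 59]
19. n11.depth = "zv"  [terminal]
20. n12.lab = false  [B₀.lab == true]
21. n12.hot = -9  [len(f₀.depth) - 11]
22. n13.depth = "qr"  [terminal]
23. n12.fin = 10  [len(f.depth) + 8]
24. n12.ok = 6  [B.hot + 15]
25. n14.depth = "ny"  [terminal]
26. n10.fin = 30  [B₁.ok + 24]
27. n10.ok = 7  [(if B₀.lab then B₁.fin else B₀.hot) + 3]
28. n0.val = -7  [h.pre - 9]

30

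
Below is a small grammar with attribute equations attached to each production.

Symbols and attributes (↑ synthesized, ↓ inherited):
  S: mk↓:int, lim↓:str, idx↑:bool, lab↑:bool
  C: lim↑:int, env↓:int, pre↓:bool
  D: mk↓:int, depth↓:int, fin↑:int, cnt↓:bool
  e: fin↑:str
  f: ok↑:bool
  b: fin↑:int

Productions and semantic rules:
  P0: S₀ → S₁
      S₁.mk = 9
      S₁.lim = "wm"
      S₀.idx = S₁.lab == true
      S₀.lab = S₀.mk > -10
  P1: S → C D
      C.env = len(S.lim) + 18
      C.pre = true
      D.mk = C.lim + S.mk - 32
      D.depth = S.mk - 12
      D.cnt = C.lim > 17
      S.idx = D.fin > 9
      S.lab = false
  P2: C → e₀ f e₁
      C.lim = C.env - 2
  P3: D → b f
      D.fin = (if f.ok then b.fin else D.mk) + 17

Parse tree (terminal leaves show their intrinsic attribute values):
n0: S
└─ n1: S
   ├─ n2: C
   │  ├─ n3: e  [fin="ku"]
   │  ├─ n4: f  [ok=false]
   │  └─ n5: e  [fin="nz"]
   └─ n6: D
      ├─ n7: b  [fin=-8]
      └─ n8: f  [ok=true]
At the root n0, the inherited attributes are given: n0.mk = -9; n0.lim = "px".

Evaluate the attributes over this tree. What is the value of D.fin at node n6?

1. n0.mk = -9  [given at root]
2. n0.lim = "px"  [given at root]
3. n1.mk = 9  [9]
4. n1.lim = "wm"  ["wm"]
5. n2.env = 20  [len(S.lim) + 18]
6. n2.pre = true  [true]
7. n3.fin = "ku"  [terminal]
8. n4.ok = false  [terminal]
9. n5.fin = "nz"  [terminal]
10. n2.lim = 18  [C.env - 2]
11. n6.mk = -5  [C.lim + S.mk - 32]
12. n6.depth = -3  [S.mk - 12]
13. n6.cnt = true  [C.lim > 17]
14. n7.fin = -8  [terminal]
15. n8.ok = true  [terminal]
16. n6.fin = 9  [(if f.ok then b.fin else D.mk) + 17]
17. n1.idx = false  [D.fin > 9]
18. n1.lab = false  [false]
19. n0.idx = false  [S₁.lab == true]
20. n0.lab = true  [S₀.mk > -10]

9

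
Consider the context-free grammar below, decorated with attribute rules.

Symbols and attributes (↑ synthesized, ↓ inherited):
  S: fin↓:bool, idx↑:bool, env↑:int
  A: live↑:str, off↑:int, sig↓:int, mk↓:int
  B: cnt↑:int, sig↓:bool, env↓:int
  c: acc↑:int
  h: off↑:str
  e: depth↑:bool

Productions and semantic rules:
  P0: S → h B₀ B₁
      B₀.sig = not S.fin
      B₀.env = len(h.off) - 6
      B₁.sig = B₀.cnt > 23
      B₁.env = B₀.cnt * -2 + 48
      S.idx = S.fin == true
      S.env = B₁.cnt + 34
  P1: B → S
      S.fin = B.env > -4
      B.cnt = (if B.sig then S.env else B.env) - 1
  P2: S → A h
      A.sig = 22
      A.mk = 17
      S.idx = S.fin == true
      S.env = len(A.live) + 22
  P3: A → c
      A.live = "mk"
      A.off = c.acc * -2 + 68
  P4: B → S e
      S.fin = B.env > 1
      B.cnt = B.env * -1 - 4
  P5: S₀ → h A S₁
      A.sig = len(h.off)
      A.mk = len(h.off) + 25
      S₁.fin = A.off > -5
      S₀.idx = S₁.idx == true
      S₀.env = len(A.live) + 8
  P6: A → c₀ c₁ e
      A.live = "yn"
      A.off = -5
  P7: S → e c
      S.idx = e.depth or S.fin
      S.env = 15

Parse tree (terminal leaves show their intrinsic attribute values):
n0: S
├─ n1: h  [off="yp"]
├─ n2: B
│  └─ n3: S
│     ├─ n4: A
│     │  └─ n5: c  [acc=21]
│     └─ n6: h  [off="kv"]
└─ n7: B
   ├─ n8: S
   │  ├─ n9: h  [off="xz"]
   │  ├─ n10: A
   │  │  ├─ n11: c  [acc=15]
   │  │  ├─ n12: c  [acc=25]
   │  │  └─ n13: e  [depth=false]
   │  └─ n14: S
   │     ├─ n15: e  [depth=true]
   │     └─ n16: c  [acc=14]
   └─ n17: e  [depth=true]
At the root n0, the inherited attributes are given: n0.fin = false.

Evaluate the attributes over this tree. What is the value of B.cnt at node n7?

1. n0.fin = false  [given at root]
2. n1.off = "yp"  [terminal]
3. n2.sig = true  [not S.fin]
4. n2.env = -4  [len(h.off) - 6]
5. n3.fin = false  [B.env > -4]
6. n4.sig = 22  [22]
7. n4.mk = 17  [17]
8. n5.acc = 21  [terminal]
9. n4.live = "mk"  ["mk"]
10. n4.off = 26  [c.acc * -2 + 68]
11. n6.off = "kv"  [terminal]
12. n3.idx = false  [S.fin == true]
13. n3.env = 24  [len(A.live) + 22]
14. n2.cnt = 23  [(if B.sig then S.env else B.env) - 1]
15. n7.sig = false  [B₀.cnt > 23]
16. n7.env = 2  [B₀.cnt * -2 + 48]
17. n8.fin = true  [B.env > 1]
18. n9.off = "xz"  [terminal]
19. n10.sig = 2  [len(h.off)]
20. n10.mk = 27  [len(h.off) + 25]
21. n11.acc = 15  [terminal]
22. n12.acc = 25  [terminal]
23. n13.depth = false  [terminal]
24. n10.live = "yn"  ["yn"]
25. n10.off = -5  [-5]
26. n14.fin = false  [A.off > -5]
27. n15.depth = true  [terminal]
28. n16.acc = 14  [terminal]
29. n14.idx = true  [e.depth or S.fin]
30. n14.env = 15  [15]
31. n8.idx = true  [S₁.idx == true]
32. n8.env = 10  [len(A.live) + 8]
33. n17.depth = true  [terminal]
34. n7.cnt = -6  [B.env * -1 - 4]
35. n0.idx = false  [S.fin == true]
36. n0.env = 28  [B₁.cnt + 34]

-6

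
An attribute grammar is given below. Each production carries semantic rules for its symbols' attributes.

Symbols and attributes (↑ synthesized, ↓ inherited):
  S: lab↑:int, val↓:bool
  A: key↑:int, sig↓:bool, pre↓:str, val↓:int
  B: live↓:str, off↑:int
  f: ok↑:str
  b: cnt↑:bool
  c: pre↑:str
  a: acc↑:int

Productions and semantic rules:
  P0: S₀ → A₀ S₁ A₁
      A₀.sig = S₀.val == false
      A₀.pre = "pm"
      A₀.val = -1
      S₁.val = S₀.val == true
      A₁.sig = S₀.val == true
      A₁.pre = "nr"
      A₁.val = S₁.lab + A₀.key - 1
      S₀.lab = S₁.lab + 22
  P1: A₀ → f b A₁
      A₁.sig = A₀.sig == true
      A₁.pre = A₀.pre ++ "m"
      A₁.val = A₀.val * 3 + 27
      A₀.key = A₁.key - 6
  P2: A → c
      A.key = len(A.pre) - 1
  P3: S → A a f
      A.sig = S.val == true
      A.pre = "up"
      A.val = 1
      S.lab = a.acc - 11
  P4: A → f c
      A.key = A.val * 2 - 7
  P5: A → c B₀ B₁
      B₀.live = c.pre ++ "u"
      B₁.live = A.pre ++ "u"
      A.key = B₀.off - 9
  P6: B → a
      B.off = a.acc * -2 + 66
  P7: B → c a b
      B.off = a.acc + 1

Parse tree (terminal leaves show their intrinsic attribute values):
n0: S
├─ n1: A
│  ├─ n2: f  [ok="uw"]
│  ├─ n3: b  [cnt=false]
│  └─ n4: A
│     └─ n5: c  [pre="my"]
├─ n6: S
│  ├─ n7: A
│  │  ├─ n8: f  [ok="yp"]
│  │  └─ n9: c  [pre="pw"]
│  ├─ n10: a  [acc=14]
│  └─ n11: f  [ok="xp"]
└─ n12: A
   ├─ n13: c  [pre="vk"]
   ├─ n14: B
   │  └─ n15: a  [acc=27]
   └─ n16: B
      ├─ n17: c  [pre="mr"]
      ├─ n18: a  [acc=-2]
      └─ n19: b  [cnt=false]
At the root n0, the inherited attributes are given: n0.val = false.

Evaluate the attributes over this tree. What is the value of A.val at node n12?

1. n0.val = false  [given at root]
2. n1.sig = true  [S₀.val == false]
3. n1.pre = "pm"  ["pm"]
4. n1.val = -1  [-1]
5. n2.ok = "uw"  [terminal]
6. n3.cnt = false  [terminal]
7. n4.sig = true  [A₀.sig == true]
8. n4.pre = "pmm"  [A₀.pre ++ "m"]
9. n4.val = 24  [A₀.val * 3 + 27]
10. n5.pre = "my"  [terminal]
11. n4.key = 2  [len(A.pre) - 1]
12. n1.key = -4  [A₁.key - 6]
13. n6.val = false  [S₀.val == true]
14. n7.sig = false  [S.val == true]
15. n7.pre = "up"  ["up"]
16. n7.val = 1  [1]
17. n8.ok = "yp"  [terminal]
18. n9.pre = "pw"  [terminal]
19. n7.key = -5  [A.val * 2 - 7]
20. n10.acc = 14  [terminal]
21. n11.ok = "xp"  [terminal]
22. n6.lab = 3  [a.acc - 11]
23. n12.sig = false  [S₀.val == true]
24. n12.pre = "nr"  ["nr"]
25. n12.val = -2  [S₁.lab + A₀.key - 1]
26. n13.pre = "vk"  [terminal]
27. n14.live = "vku"  [c.pre ++ "u"]
28. n15.acc = 27  [terminal]
29. n14.off = 12  [a.acc * -2 + 66]
30. n16.live = "nru"  [A.pre ++ "u"]
31. n17.pre = "mr"  [terminal]
32. n18.acc = -2  [terminal]
33. n19.cnt = false  [terminal]
34. n16.off = -1  [a.acc + 1]
35. n12.key = 3  [B₀.off - 9]
36. n0.lab = 25  [S₁.lab + 22]

-2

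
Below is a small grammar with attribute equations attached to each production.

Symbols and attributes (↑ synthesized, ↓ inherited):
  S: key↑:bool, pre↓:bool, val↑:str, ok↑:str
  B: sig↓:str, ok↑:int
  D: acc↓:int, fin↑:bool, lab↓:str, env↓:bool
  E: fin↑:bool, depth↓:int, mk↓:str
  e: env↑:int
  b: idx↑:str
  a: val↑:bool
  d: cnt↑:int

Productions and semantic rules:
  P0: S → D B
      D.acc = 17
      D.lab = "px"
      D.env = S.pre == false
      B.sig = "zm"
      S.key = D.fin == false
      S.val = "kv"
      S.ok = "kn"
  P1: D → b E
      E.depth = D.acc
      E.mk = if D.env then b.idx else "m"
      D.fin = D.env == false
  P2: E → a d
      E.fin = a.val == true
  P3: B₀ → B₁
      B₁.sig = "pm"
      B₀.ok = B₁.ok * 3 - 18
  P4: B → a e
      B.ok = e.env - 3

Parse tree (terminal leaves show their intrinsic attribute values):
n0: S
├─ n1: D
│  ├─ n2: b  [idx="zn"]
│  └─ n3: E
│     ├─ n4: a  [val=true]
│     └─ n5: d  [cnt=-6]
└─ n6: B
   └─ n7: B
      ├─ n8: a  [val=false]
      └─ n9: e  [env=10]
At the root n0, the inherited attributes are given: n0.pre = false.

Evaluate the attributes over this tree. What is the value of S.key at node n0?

1. n0.pre = false  [given at root]
2. n1.acc = 17  [17]
3. n1.lab = "px"  ["px"]
4. n1.env = true  [S.pre == false]
5. n2.idx = "zn"  [terminal]
6. n3.depth = 17  [D.acc]
7. n3.mk = "zn"  [if D.env then b.idx else "m"]
8. n4.val = true  [terminal]
9. n5.cnt = -6  [terminal]
10. n3.fin = true  [a.val == true]
11. n1.fin = false  [D.env == false]
12. n6.sig = "zm"  ["zm"]
13. n7.sig = "pm"  ["pm"]
14. n8.val = false  [terminal]
15. n9.env = 10  [terminal]
16. n7.ok = 7  [e.env - 3]
17. n6.ok = 3  [B₁.ok * 3 - 18]
18. n0.key = true  [D.fin == false]
19. n0.val = "kv"  ["kv"]
20. n0.ok = "kn"  ["kn"]

true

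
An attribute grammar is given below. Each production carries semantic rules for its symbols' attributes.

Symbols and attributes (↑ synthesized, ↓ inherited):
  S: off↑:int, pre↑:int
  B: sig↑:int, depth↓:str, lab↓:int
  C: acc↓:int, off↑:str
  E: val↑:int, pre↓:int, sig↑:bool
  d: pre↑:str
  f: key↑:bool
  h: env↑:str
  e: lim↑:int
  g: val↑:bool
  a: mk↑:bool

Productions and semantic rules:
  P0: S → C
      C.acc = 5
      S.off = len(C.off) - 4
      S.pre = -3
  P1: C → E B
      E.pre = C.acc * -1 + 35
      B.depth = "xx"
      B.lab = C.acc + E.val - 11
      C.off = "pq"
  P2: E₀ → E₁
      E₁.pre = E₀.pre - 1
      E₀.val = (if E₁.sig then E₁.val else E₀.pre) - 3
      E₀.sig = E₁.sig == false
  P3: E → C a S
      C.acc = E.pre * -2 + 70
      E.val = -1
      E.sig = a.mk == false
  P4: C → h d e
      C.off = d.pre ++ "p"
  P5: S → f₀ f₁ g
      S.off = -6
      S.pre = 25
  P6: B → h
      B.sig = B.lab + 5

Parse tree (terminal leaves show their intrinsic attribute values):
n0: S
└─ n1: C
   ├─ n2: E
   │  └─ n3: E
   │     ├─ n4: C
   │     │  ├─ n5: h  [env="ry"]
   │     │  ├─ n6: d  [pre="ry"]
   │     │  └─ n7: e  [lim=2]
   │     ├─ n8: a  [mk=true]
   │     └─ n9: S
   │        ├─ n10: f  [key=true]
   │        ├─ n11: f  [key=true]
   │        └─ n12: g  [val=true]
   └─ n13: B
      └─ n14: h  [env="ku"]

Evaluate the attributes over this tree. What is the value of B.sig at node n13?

26

1. n1.acc = 5  [5]
2. n2.pre = 30  [C.acc * -1 + 35]
3. n3.pre = 29  [E₀.pre - 1]
4. n4.acc = 12  [E.pre * -2 + 70]
5. n5.env = "ry"  [terminal]
6. n6.pre = "ry"  [terminal]
7. n7.lim = 2  [terminal]
8. n4.off = "ryp"  [d.pre ++ "p"]
9. n8.mk = true  [terminal]
10. n10.key = true  [terminal]
11. n11.key = true  [terminal]
12. n12.val = true  [terminal]
13. n9.off = -6  [-6]
14. n9.pre = 25  [25]
15. n3.val = -1  [-1]
16. n3.sig = false  [a.mk == false]
17. n2.val = 27  [(if E₁.sig then E₁.val else E₀.pre) - 3]
18. n2.sig = true  [E₁.sig == false]
19. n13.depth = "xx"  ["xx"]
20. n13.lab = 21  [C.acc + E.val - 11]
21. n14.env = "ku"  [terminal]
22. n13.sig = 26  [B.lab + 5]
23. n1.off = "pq"  ["pq"]
24. n0.off = -2  [len(C.off) - 4]
25. n0.pre = -3  [-3]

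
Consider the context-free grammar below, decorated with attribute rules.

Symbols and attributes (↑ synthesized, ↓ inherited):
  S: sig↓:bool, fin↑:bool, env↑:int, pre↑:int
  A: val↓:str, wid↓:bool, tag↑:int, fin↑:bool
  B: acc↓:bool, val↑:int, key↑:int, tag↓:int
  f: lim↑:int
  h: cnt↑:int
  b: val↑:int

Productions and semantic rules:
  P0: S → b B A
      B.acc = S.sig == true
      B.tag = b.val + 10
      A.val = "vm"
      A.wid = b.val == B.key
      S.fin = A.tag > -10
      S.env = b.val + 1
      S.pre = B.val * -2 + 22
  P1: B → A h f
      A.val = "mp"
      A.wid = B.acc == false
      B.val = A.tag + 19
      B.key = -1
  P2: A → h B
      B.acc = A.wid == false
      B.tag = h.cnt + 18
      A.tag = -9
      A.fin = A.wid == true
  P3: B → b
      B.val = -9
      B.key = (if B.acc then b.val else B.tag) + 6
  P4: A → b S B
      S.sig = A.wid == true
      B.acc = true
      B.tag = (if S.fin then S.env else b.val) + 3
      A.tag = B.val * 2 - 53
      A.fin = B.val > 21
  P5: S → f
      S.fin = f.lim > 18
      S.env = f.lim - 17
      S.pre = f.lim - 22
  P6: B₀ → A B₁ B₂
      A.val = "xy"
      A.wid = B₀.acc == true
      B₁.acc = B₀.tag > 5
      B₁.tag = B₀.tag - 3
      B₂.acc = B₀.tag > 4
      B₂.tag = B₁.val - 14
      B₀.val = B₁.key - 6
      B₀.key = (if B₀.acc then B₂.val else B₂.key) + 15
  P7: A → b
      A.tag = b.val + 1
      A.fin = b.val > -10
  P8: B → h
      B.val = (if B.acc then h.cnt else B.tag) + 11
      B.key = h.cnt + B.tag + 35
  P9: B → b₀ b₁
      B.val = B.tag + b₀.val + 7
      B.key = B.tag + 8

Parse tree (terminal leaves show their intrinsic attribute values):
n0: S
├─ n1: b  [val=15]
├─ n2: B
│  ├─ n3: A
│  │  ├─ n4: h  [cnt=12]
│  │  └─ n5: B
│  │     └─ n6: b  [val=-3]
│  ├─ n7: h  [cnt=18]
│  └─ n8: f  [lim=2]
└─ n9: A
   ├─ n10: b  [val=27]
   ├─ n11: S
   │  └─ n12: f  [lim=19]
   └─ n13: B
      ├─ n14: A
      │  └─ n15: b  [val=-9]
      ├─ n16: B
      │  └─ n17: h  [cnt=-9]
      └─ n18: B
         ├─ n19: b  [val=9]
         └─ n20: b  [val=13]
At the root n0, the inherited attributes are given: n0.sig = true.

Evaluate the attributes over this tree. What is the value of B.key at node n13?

1. n0.sig = true  [given at root]
2. n1.val = 15  [terminal]
3. n2.acc = true  [S.sig == true]
4. n2.tag = 25  [b.val + 10]
5. n3.val = "mp"  ["mp"]
6. n3.wid = false  [B.acc == false]
7. n4.cnt = 12  [terminal]
8. n5.acc = true  [A.wid == false]
9. n5.tag = 30  [h.cnt + 18]
10. n6.val = -3  [terminal]
11. n5.val = -9  [-9]
12. n5.key = 3  [(if B.acc then b.val else B.tag) + 6]
13. n3.tag = -9  [-9]
14. n3.fin = false  [A.wid == true]
15. n7.cnt = 18  [terminal]
16. n8.lim = 2  [terminal]
17. n2.val = 10  [A.tag + 19]
18. n2.key = -1  [-1]
19. n9.val = "vm"  ["vm"]
20. n9.wid = false  [b.val == B.key]
21. n10.val = 27  [terminal]
22. n11.sig = false  [A.wid == true]
23. n12.lim = 19  [terminal]
24. n11.fin = true  [f.lim > 18]
25. n11.env = 2  [f.lim - 17]
26. n11.pre = -3  [f.lim - 22]
27. n13.acc = true  [true]
28. n13.tag = 5  [(if S.fin then S.env else b.val) + 3]
29. n14.val = "xy"  ["xy"]
30. n14.wid = true  [B₀.acc == true]
31. n15.val = -9  [terminal]
32. n14.tag = -8  [b.val + 1]
33. n14.fin = true  [b.val > -10]
34. n16.acc = false  [B₀.tag > 5]
35. n16.tag = 2  [B₀.tag - 3]
36. n17.cnt = -9  [terminal]
37. n16.val = 13  [(if B.acc then h.cnt else B.tag) + 11]
38. n16.key = 28  [h.cnt + B.tag + 35]
39. n18.acc = true  [B₀.tag > 4]
40. n18.tag = -1  [B₁.val - 14]
41. n19.val = 9  [terminal]
42. n20.val = 13  [terminal]
43. n18.val = 15  [B.tag + b₀.val + 7]
44. n18.key = 7  [B.tag + 8]
45. n13.val = 22  [B₁.key - 6]
46. n13.key = 30  [(if B₀.acc then B₂.val else B₂.key) + 15]
47. n9.tag = -9  [B.val * 2 - 53]
48. n9.fin = true  [B.val > 21]
49. n0.fin = true  [A.tag > -10]
50. n0.env = 16  [b.val + 1]
51. n0.pre = 2  [B.val * -2 + 22]

30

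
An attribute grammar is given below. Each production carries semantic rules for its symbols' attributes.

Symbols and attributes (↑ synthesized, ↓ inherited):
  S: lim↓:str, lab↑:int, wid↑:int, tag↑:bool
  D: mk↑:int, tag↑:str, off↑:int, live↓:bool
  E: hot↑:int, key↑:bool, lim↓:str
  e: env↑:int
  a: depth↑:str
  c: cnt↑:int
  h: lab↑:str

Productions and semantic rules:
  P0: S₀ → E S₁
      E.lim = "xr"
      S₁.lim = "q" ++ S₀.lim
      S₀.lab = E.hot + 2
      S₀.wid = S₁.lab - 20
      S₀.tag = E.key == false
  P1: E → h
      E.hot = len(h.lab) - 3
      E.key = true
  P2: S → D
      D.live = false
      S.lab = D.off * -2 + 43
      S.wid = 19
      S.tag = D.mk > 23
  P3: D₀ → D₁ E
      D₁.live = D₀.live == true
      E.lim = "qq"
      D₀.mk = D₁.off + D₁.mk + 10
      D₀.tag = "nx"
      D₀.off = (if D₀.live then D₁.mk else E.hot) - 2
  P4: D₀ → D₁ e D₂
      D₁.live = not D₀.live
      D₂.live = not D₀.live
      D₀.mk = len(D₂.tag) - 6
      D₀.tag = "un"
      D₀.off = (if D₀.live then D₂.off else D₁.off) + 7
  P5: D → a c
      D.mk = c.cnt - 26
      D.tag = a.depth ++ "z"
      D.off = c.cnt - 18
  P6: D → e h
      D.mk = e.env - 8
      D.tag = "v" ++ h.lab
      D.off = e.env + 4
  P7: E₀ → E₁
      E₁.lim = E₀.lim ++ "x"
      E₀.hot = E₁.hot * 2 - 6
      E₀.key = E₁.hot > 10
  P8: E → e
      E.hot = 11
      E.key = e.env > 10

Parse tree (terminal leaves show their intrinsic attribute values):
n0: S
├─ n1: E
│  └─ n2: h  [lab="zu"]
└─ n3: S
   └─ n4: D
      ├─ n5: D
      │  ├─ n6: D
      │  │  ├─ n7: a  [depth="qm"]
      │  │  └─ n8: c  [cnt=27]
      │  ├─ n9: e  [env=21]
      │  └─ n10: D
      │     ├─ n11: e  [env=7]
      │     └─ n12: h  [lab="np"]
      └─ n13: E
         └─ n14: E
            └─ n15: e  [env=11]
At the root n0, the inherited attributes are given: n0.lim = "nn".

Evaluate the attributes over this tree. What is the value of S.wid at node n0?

-5

1. n0.lim = "nn"  [given at root]
2. n1.lim = "xr"  ["xr"]
3. n2.lab = "zu"  [terminal]
4. n1.hot = -1  [len(h.lab) - 3]
5. n1.key = true  [true]
6. n3.lim = "qnn"  ["q" ++ S₀.lim]
7. n4.live = false  [false]
8. n5.live = false  [D₀.live == true]
9. n6.live = true  [not D₀.live]
10. n7.depth = "qm"  [terminal]
11. n8.cnt = 27  [terminal]
12. n6.mk = 1  [c.cnt - 26]
13. n6.tag = "qmz"  [a.depth ++ "z"]
14. n6.off = 9  [c.cnt - 18]
15. n9.env = 21  [terminal]
16. n10.live = true  [not D₀.live]
17. n11.env = 7  [terminal]
18. n12.lab = "np"  [terminal]
19. n10.mk = -1  [e.env - 8]
20. n10.tag = "vnp"  ["v" ++ h.lab]
21. n10.off = 11  [e.env + 4]
22. n5.mk = -3  [len(D₂.tag) - 6]
23. n5.tag = "un"  ["un"]
24. n5.off = 16  [(if D₀.live then D₂.off else D₁.off) + 7]
25. n13.lim = "qq"  ["qq"]
26. n14.lim = "qqx"  [E₀.lim ++ "x"]
27. n15.env = 11  [terminal]
28. n14.hot = 11  [11]
29. n14.key = true  [e.env > 10]
30. n13.hot = 16  [E₁.hot * 2 - 6]
31. n13.key = true  [E₁.hot > 10]
32. n4.mk = 23  [D₁.off + D₁.mk + 10]
33. n4.tag = "nx"  ["nx"]
34. n4.off = 14  [(if D₀.live then D₁.mk else E.hot) - 2]
35. n3.lab = 15  [D.off * -2 + 43]
36. n3.wid = 19  [19]
37. n3.tag = false  [D.mk > 23]
38. n0.lab = 1  [E.hot + 2]
39. n0.wid = -5  [S₁.lab - 20]
40. n0.tag = false  [E.key == false]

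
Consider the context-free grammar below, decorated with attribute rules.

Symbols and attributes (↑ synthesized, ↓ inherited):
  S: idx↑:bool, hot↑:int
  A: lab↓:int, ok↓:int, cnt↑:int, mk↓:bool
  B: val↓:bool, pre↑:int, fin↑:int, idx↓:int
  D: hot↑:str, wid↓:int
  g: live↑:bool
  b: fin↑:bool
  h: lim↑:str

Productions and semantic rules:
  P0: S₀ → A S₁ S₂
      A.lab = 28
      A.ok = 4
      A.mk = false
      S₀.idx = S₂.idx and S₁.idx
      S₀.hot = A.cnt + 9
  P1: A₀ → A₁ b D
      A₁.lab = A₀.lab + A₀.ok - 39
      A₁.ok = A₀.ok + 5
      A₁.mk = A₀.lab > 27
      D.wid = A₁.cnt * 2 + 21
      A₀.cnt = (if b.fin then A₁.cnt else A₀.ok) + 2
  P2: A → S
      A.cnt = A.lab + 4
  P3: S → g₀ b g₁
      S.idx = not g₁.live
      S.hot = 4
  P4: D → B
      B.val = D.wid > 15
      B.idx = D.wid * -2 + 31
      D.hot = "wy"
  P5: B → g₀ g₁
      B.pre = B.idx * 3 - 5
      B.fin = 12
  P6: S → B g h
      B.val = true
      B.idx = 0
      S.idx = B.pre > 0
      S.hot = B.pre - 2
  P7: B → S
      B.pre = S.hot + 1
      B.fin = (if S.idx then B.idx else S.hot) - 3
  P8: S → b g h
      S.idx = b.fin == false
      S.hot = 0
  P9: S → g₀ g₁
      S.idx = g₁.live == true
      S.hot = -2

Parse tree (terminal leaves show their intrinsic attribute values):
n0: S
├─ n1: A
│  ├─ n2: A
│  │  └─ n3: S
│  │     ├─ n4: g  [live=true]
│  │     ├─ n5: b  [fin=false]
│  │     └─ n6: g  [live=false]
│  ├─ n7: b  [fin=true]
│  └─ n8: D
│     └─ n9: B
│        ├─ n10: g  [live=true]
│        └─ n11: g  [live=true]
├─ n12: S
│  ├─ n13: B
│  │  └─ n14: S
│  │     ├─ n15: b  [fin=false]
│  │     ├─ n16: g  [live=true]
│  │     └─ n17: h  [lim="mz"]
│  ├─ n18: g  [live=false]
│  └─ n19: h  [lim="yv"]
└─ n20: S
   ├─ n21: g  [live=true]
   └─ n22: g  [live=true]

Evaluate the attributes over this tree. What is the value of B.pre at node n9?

1. n1.lab = 28  [28]
2. n1.ok = 4  [4]
3. n1.mk = false  [false]
4. n2.lab = -7  [A₀.lab + A₀.ok - 39]
5. n2.ok = 9  [A₀.ok + 5]
6. n2.mk = true  [A₀.lab > 27]
7. n4.live = true  [terminal]
8. n5.fin = false  [terminal]
9. n6.live = false  [terminal]
10. n3.idx = true  [not g₁.live]
11. n3.hot = 4  [4]
12. n2.cnt = -3  [A.lab + 4]
13. n7.fin = true  [terminal]
14. n8.wid = 15  [A₁.cnt * 2 + 21]
15. n9.val = false  [D.wid > 15]
16. n9.idx = 1  [D.wid * -2 + 31]
17. n10.live = true  [terminal]
18. n11.live = true  [terminal]
19. n9.pre = -2  [B.idx * 3 - 5]
20. n9.fin = 12  [12]
21. n8.hot = "wy"  ["wy"]
22. n1.cnt = -1  [(if b.fin then A₁.cnt else A₀.ok) + 2]
23. n13.val = true  [true]
24. n13.idx = 0  [0]
25. n15.fin = false  [terminal]
26. n16.live = true  [terminal]
27. n17.lim = "mz"  [terminal]
28. n14.idx = true  [b.fin == false]
29. n14.hot = 0  [0]
30. n13.pre = 1  [S.hot + 1]
31. n13.fin = -3  [(if S.idx then B.idx else S.hot) - 3]
32. n18.live = false  [terminal]
33. n19.lim = "yv"  [terminal]
34. n12.idx = true  [B.pre > 0]
35. n12.hot = -1  [B.pre - 2]
36. n21.live = true  [terminal]
37. n22.live = true  [terminal]
38. n20.idx = true  [g₁.live == true]
39. n20.hot = -2  [-2]
40. n0.idx = true  [S₂.idx and S₁.idx]
41. n0.hot = 8  [A.cnt + 9]

-2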